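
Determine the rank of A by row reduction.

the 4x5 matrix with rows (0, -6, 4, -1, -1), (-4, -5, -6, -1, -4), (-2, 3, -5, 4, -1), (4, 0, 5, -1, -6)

Row reduction:
R1 <-> R2   (pivot in column 1 was zero)
[ -4  -5  -6  -1  -4 ]
[  0  -6   4  -1  -1 ]
[ -2   3  -5   4  -1 ]
[  4   0   5  -1  -6 ]
R3 <- R3 - (1/2)*R1:  [    0  11/2    -2   9/2     1 ]
R4 <- R4 - (-1)*R1:  [   0   -5   -1   -2  -10 ]
R3 <- R3 - (-11/12)*R2:  [     0      0    5/3  43/12   1/12 ]
R4 <- R4 - (5/6)*R2:  [     0      0  -13/3   -7/6  -55/6 ]
R4 <- R4 - (-13/5)*R3:  [       0        0        0   163/20  -179/20 ]
Row echelon form:
[ -4  -5   -6      -1       -4 ]
[  0  -6    4      -1       -1 ]
[  0   0  5/3   43/12     1/12 ]
[  0   0    0  163/20  -179/20 ]
Nonzero rows / pivot columns: 4

rank(A) = 4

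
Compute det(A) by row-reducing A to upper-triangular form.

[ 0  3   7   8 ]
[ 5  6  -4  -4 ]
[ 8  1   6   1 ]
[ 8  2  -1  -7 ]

Forward elimination:
R1 <-> R2   (pivot in column 1 was zero)
[ 5  6  -4  -4 ]
[ 0  3   7   8 ]
[ 8  1   6   1 ]
[ 8  2  -1  -7 ]
R3 <- R3 - (8/5)*R1:  [     0  -43/5   62/5   37/5 ]
R4 <- R4 - (8/5)*R1:  [     0  -38/5   27/5   -3/5 ]
R3 <- R3 - (-43/15)*R2:  [      0       0  487/15    91/3 ]
R4 <- R4 - (-38/15)*R2:  [      0       0  347/15    59/3 ]
R4 <- R4 - (347/487)*R3:  [        0         0         0  -948/487 ]
Upper-triangular form:
[ 5  6      -4        -4 ]
[ 0  3       7         8 ]
[ 0  0  487/15      91/3 ]
[ 0  0       0  -948/487 ]
det(A) = (-1)^1 * (5) * (3) * (487/15) * (-948/487) = 948  (1 row swap -> sign -1)

det(A) = 948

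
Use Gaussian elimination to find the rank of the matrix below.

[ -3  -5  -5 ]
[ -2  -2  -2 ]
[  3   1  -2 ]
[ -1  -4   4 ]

rank(A) = 3

Row reduction:
R2 <- R2 - (2/3)*R1:  [   0  4/3  4/3 ]
R3 <- R3 - (-1)*R1:  [  0  -4  -7 ]
R4 <- R4 - (1/3)*R1:  [    0  -7/3  17/3 ]
R3 <- R3 - (-3)*R2:  [  0   0  -3 ]
R4 <- R4 - (-7/4)*R2:  [ 0  0  8 ]
R4 <- R4 - (-8/3)*R3:  [ 0  0  0 ]
Row echelon form:
[ -3   -5   -5 ]
[  0  4/3  4/3 ]
[  0    0   -3 ]
[  0    0    0 ]
Nonzero rows / pivot columns: 3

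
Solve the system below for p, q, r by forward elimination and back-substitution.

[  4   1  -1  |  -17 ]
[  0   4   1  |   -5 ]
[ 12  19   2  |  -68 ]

Forward elimination on [A|b]:
R3 <- R3 - (3)*R1:  [   0   16    5  -17 ]
R3 <- R3 - (4)*R2:  [ 0  0  1  3 ]
Row echelon form:
[ 4  1  -1  |  -17 ]
[ 0  4   1  |   -5 ]
[ 0  0   1  |    3 ]
Back-substitution:
r = (3) / 1 = 3
q = (-5 - (1)*(3)) / 4 = -2
p = (-17 - (1)*(-2) - (-1)*(3)) / 4 = -3

(-3, -2, 3)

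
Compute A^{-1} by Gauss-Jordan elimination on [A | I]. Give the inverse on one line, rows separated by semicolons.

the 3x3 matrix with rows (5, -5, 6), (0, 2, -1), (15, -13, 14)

inverse = [-1/2 4/15 7/30; 1/2 2/3 -1/6; 1 1/3 -1/3]

Gauss-Jordan on [A | I]:
R1 <- (1/5)*R1:  [   1   -1  6/5  |  1/5    0    0 ]
R3 <- R3 - (15)*R1:  [  0   2  -4  |  -3   0   1 ]
R2 <- (1/2)*R2:  [    0     1  -1/2  |     0   1/2     0 ]
R1 <- R1 - (-1)*R2:  [    1     0  7/10  |   1/5   1/2     0 ]
R3 <- R3 - (2)*R2:  [  0   0  -3  |  -3  -1   1 ]
R3 <- (1/-3)*R3:  [    0     0     1  |     1   1/3  -1/3 ]
R1 <- R1 - (7/10)*R3:  [    1     0     0  |  -1/2  4/15  7/30 ]
R2 <- R2 - (-1/2)*R3:  [    0     1     0  |   1/2   2/3  -1/6 ]
Right block of [I | A^{-1}] is the inverse:
[ -1/2  4/15  7/30 ]
[  1/2   2/3  -1/6 ]
[    1   1/3  -1/3 ]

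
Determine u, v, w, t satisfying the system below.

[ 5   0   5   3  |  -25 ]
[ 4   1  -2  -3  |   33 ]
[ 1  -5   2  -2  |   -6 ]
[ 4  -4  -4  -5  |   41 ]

(2, 2, -4, -5)

Forward elimination on [A|b]:
R2 <- R2 - (4/5)*R1:  [     0      1     -6  -27/5     53 ]
R3 <- R3 - (1/5)*R1:  [     0     -5      1  -13/5     -1 ]
R4 <- R4 - (4/5)*R1:  [     0     -4     -8  -37/5     61 ]
R3 <- R3 - (-5)*R2:  [      0       0     -29  -148/5     264 ]
R4 <- R4 - (-4)*R2:  [   0    0  -32  -29  273 ]
R4 <- R4 - (32/29)*R3:  [       0        0        0  531/145  -531/29 ]
Row echelon form:
[ 5  0    5        3  |      -25 ]
[ 0  1   -6    -27/5  |       53 ]
[ 0  0  -29   -148/5  |      264 ]
[ 0  0    0  531/145  |  -531/29 ]
Back-substitution:
t = (-531/29) / (531/145) = -5
w = (264 - (-148/5)*(-5)) / -29 = -4
v = (53 - (-6)*(-4) - (-27/5)*(-5)) / 1 = 2
u = (-25 - (5)*(-4) - (3)*(-5)) / 5 = 2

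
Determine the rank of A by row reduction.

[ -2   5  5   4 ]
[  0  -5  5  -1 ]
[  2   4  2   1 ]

Row reduction:
R3 <- R3 - (-1)*R1:  [ 0  9  7  5 ]
R3 <- R3 - (-9/5)*R2:  [    0     0    16  16/5 ]
Row echelon form:
[ -2   5   5     4 ]
[  0  -5   5    -1 ]
[  0   0  16  16/5 ]
Nonzero rows / pivot columns: 3

rank(A) = 3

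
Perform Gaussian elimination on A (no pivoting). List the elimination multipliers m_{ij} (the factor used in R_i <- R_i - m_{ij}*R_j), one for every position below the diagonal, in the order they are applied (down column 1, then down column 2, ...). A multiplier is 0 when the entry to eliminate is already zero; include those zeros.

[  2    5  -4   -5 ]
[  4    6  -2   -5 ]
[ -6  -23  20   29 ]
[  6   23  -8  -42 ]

multipliers: 2, -3, 3, 2, -2, -4

Forward elimination:
R2 <- R2 - (2)*R1:  [  0  -4   6   5 ]
R3 <- R3 - (-3)*R1:  [  0  -8   8  14 ]
R4 <- R4 - (3)*R1:  [   0    8    4  -27 ]
R3 <- R3 - (2)*R2:  [  0   0  -4   4 ]
R4 <- R4 - (-2)*R2:  [   0    0   16  -17 ]
R4 <- R4 - (-4)*R3:  [  0   0   0  -1 ]
Multipliers (in order of application): m_{21} = 2, m_{31} = -3, m_{41} = 3, m_{32} = 2, m_{42} = -2, m_{43} = -4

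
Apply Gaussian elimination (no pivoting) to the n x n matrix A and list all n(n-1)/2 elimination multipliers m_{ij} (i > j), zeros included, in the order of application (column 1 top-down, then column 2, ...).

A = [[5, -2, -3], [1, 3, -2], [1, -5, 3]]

multipliers: 1/5, 1/5, -23/17

Forward elimination:
R2 <- R2 - (1/5)*R1:  [    0  17/5  -7/5 ]
R3 <- R3 - (1/5)*R1:  [     0  -23/5   18/5 ]
R3 <- R3 - (-23/17)*R2:  [     0      0  29/17 ]
Multipliers (in order of application): m_{21} = 1/5, m_{31} = 1/5, m_{32} = -23/17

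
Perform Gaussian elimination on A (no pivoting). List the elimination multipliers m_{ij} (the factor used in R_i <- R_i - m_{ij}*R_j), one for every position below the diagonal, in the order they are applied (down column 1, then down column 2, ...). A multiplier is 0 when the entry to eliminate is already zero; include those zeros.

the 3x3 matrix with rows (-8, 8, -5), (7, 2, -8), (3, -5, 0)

multipliers: -7/8, -3/8, -2/9

Forward elimination:
R2 <- R2 - (-7/8)*R1:  [     0      9  -99/8 ]
R3 <- R3 - (-3/8)*R1:  [     0     -2  -15/8 ]
R3 <- R3 - (-2/9)*R2:  [     0      0  -37/8 ]
Multipliers (in order of application): m_{21} = -7/8, m_{31} = -3/8, m_{32} = -2/9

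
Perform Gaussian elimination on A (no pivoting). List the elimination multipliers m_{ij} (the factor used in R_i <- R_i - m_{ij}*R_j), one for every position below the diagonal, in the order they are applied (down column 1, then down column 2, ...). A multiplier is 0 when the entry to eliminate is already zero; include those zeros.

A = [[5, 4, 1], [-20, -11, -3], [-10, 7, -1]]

Forward elimination:
R2 <- R2 - (-4)*R1:  [ 0  5  1 ]
R3 <- R3 - (-2)*R1:  [  0  15   1 ]
R3 <- R3 - (3)*R2:  [  0   0  -2 ]
Multipliers (in order of application): m_{21} = -4, m_{31} = -2, m_{32} = 3

multipliers: -4, -2, 3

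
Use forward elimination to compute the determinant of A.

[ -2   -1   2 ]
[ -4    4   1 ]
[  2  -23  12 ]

Forward elimination:
R2 <- R2 - (2)*R1:  [  0   6  -3 ]
R3 <- R3 - (-1)*R1:  [   0  -24   14 ]
R3 <- R3 - (-4)*R2:  [ 0  0  2 ]
Upper-triangular form:
[ -2  -1   2 ]
[  0   6  -3 ]
[  0   0   2 ]
det(A) = (-1)^0 * (-2) * (6) * (2) = -24  (0 row swaps -> sign +1)

det(A) = -24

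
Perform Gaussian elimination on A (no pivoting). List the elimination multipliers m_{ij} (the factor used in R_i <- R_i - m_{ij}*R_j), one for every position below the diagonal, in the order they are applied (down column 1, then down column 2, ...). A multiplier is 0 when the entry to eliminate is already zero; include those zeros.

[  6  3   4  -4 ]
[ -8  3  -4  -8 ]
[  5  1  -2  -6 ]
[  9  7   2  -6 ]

multipliers: -4/3, 5/6, 3/2, -3/14, 5/14, 47/53

Forward elimination:
R2 <- R2 - (-4/3)*R1:  [     0      7    4/3  -40/3 ]
R3 <- R3 - (5/6)*R1:  [     0   -3/2  -16/3   -8/3 ]
R4 <- R4 - (3/2)*R1:  [   0  5/2   -4    0 ]
R3 <- R3 - (-3/14)*R2:  [       0        0  -106/21  -116/21 ]
R4 <- R4 - (5/14)*R2:  [      0       0  -94/21  100/21 ]
R4 <- R4 - (47/53)*R3:  [      0       0       0  512/53 ]
Multipliers (in order of application): m_{21} = -4/3, m_{31} = 5/6, m_{41} = 3/2, m_{32} = -3/14, m_{42} = 5/14, m_{43} = 47/53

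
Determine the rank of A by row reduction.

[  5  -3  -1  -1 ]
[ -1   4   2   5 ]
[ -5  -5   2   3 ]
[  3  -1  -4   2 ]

Row reduction:
R2 <- R2 - (-1/5)*R1:  [    0  17/5   9/5  24/5 ]
R3 <- R3 - (-1)*R1:  [  0  -8   1   2 ]
R4 <- R4 - (3/5)*R1:  [     0    4/5  -17/5   13/5 ]
R3 <- R3 - (-40/17)*R2:  [      0       0   89/17  226/17 ]
R4 <- R4 - (4/17)*R2:  [      0       0  -65/17   25/17 ]
R4 <- R4 - (-65/89)*R3:  [      0       0       0  995/89 ]
Row echelon form:
[ 5    -3     -1      -1 ]
[ 0  17/5    9/5    24/5 ]
[ 0     0  89/17  226/17 ]
[ 0     0      0  995/89 ]
Nonzero rows / pivot columns: 4

rank(A) = 4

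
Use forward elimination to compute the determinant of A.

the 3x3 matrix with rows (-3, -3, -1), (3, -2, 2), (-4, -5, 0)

det(A) = 17

Forward elimination:
R2 <- R2 - (-1)*R1:  [  0  -5   1 ]
R3 <- R3 - (4/3)*R1:  [   0   -1  4/3 ]
R3 <- R3 - (1/5)*R2:  [     0      0  17/15 ]
Upper-triangular form:
[ -3  -3     -1 ]
[  0  -5      1 ]
[  0   0  17/15 ]
det(A) = (-1)^0 * (-3) * (-5) * (17/15) = 17  (0 row swaps -> sign +1)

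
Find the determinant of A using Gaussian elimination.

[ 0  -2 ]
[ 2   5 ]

det(A) = 4

Forward elimination:
R1 <-> R2   (pivot in column 1 was zero)
[ 2   5 ]
[ 0  -2 ]
Upper-triangular form:
[ 2   5 ]
[ 0  -2 ]
det(A) = (-1)^1 * (2) * (-2) = 4  (1 row swap -> sign -1)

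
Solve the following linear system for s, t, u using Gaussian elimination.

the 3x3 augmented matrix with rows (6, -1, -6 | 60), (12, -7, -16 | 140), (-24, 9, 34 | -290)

(5, 0, -5)

Forward elimination on [A|b]:
R2 <- R2 - (2)*R1:  [  0  -5  -4  20 ]
R3 <- R3 - (-4)*R1:  [   0    5   10  -50 ]
R3 <- R3 - (-1)*R2:  [   0    0    6  -30 ]
Row echelon form:
[ 6  -1  -6  |   60 ]
[ 0  -5  -4  |   20 ]
[ 0   0   6  |  -30 ]
Back-substitution:
u = (-30) / 6 = -5
t = (20 - (-4)*(-5)) / -5 = 0
s = (60 - (-1)*(0) - (-6)*(-5)) / 6 = 5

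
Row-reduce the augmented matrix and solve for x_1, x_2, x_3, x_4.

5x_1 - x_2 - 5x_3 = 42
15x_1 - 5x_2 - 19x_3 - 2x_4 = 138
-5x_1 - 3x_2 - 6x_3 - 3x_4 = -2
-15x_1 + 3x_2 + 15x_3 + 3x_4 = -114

(4, -2, -4, 4)

Forward elimination on [A|b]:
R2 <- R2 - (3)*R1:  [  0  -2  -4  -2  12 ]
R3 <- R3 - (-1)*R1:  [   0   -4  -11   -3   40 ]
R4 <- R4 - (-3)*R1:  [  0   0   0   3  12 ]
R3 <- R3 - (2)*R2:  [  0   0  -3   1  16 ]
Row echelon form:
[ 5  -1  -5   0  |  42 ]
[ 0  -2  -4  -2  |  12 ]
[ 0   0  -3   1  |  16 ]
[ 0   0   0   3  |  12 ]
Back-substitution:
x_4 = (12) / 3 = 4
x_3 = (16 - (1)*(4)) / -3 = -4
x_2 = (12 - (-4)*(-4) - (-2)*(4)) / -2 = -2
x_1 = (42 - (-1)*(-2) - (-5)*(-4)) / 5 = 4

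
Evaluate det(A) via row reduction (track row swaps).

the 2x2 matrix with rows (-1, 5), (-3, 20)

Forward elimination:
R2 <- R2 - (3)*R1:  [ 0  5 ]
Upper-triangular form:
[ -1  5 ]
[  0  5 ]
det(A) = (-1)^0 * (-1) * (5) = -5  (0 row swaps -> sign +1)

det(A) = -5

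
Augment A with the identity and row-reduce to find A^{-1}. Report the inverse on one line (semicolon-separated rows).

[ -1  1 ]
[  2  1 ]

inverse = [-1/3 1/3; 2/3 1/3]

Gauss-Jordan on [A | I]:
R1 <- (1/-1)*R1:  [  1  -1  |  -1   0 ]
R2 <- R2 - (2)*R1:  [ 0  3  |  2  1 ]
R2 <- (1/3)*R2:  [   0    1  |  2/3  1/3 ]
R1 <- R1 - (-1)*R2:  [    1     0  |  -1/3   1/3 ]
Right block of [I | A^{-1}] is the inverse:
[ -1/3  1/3 ]
[  2/3  1/3 ]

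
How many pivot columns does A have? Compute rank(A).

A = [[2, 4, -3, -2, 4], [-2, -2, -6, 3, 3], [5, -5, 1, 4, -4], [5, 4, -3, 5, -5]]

Row reduction:
R2 <- R2 - (-1)*R1:  [  0   2  -9   1   7 ]
R3 <- R3 - (5/2)*R1:  [    0   -15  17/2     9   -14 ]
R4 <- R4 - (5/2)*R1:  [   0   -6  9/2   10  -15 ]
R3 <- R3 - (-15/2)*R2:  [    0     0   -59  33/2  77/2 ]
R4 <- R4 - (-3)*R2:  [     0      0  -45/2     13      6 ]
R4 <- R4 - (45/118)*R3:  [         0          0          0   1583/236  -2049/236 ]
Row echelon form:
[ 2  4   -3        -2          4 ]
[ 0  2   -9         1          7 ]
[ 0  0  -59      33/2       77/2 ]
[ 0  0    0  1583/236  -2049/236 ]
Nonzero rows / pivot columns: 4

rank(A) = 4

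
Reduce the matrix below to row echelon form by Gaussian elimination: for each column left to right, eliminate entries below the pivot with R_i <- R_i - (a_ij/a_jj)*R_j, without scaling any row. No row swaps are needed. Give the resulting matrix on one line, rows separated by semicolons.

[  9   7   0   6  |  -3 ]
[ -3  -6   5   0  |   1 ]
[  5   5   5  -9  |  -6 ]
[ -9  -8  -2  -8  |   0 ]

Forward elimination:
R2 <- R2 - (-1/3)*R1:  [     0  -11/3      5      2      0 ]
R3 <- R3 - (5/9)*R1:  [     0   10/9      5  -37/3  -13/3 ]
R4 <- R4 - (-1)*R1:  [  0  -1  -2  -2  -3 ]
R3 <- R3 - (-10/33)*R2:  [       0        0   215/33  -129/11    -13/3 ]
R4 <- R4 - (3/11)*R2:  [      0       0  -37/11  -28/11      -3 ]
R4 <- R4 - (-111/215)*R3:  [         0          0          0      -43/5  -1126/215 ]
Row echelon form:
[ 9      7       0        6  |         -3 ]
[ 0  -11/3       5        2  |          0 ]
[ 0      0  215/33  -129/11  |      -13/3 ]
[ 0      0       0    -43/5  |  -1126/215 ]

REF = [9 7 0 6 -3; 0 -11/3 5 2 0; 0 0 215/33 -129/11 -13/3; 0 0 0 -43/5 -1126/215]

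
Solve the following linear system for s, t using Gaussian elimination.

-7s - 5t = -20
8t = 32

(0, 4)

Forward elimination on [A|b]:
Row echelon form:
[ -7  -5  |  -20 ]
[  0   8  |   32 ]
Back-substitution:
t = (32) / 8 = 4
s = (-20 - (-5)*(4)) / -7 = 0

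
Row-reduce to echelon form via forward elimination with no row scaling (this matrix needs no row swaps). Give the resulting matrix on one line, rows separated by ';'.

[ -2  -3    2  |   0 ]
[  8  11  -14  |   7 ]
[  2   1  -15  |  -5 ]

REF = [-2 -3 2 0; 0 -1 -6 7; 0 0 -1 -19]

Forward elimination:
R2 <- R2 - (-4)*R1:  [  0  -1  -6   7 ]
R3 <- R3 - (-1)*R1:  [   0   -2  -13   -5 ]
R3 <- R3 - (2)*R2:  [   0    0   -1  -19 ]
Row echelon form:
[ -2  -3   2  |    0 ]
[  0  -1  -6  |    7 ]
[  0   0  -1  |  -19 ]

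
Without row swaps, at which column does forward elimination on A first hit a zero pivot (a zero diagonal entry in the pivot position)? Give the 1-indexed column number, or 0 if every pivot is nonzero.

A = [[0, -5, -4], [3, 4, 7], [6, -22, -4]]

Naive forward elimination:
Pivot entry (1,1) is zero but row 2 has 3 in column 1 -> naive elimination stops; a row interchange (e.g. R1 <-> R2) would be required here.

first zero-pivot column = 1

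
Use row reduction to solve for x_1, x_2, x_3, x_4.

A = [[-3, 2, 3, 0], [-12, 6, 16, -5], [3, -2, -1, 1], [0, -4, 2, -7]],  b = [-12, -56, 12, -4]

(1, -3, -1, 2)

Forward elimination on [A|b]:
R2 <- R2 - (4)*R1:  [  0  -2   4  -5  -8 ]
R3 <- R3 - (-1)*R1:  [ 0  0  2  1  0 ]
R4 <- R4 - (2)*R2:  [  0   0  -6   3  12 ]
R4 <- R4 - (-3)*R3:  [  0   0   0   6  12 ]
Row echelon form:
[ -3   2  3   0  |  -12 ]
[  0  -2  4  -5  |   -8 ]
[  0   0  2   1  |    0 ]
[  0   0  0   6  |   12 ]
Back-substitution:
x_4 = (12) / 6 = 2
x_3 = (0 - (1)*(2)) / 2 = -1
x_2 = (-8 - (4)*(-1) - (-5)*(2)) / -2 = -3
x_1 = (-12 - (2)*(-3) - (3)*(-1)) / -3 = 1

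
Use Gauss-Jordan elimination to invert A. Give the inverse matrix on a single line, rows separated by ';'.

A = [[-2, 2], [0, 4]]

Gauss-Jordan on [A | I]:
R1 <- (1/-2)*R1:  [    1    -1  |  -1/2     0 ]
R2 <- (1/4)*R2:  [   0    1  |    0  1/4 ]
R1 <- R1 - (-1)*R2:  [    1     0  |  -1/2   1/4 ]
Right block of [I | A^{-1}] is the inverse:
[ -1/2  1/4 ]
[    0  1/4 ]

inverse = [-1/2 1/4; 0 1/4]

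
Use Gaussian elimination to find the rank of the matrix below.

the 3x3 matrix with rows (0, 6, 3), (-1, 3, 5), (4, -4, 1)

rank(A) = 3

Row reduction:
R1 <-> R2   (pivot in column 1 was zero)
[ -1   3  5 ]
[  0   6  3 ]
[  4  -4  1 ]
R3 <- R3 - (-4)*R1:  [  0   8  21 ]
R3 <- R3 - (4/3)*R2:  [  0   0  17 ]
Row echelon form:
[ -1  3   5 ]
[  0  6   3 ]
[  0  0  17 ]
Nonzero rows / pivot columns: 3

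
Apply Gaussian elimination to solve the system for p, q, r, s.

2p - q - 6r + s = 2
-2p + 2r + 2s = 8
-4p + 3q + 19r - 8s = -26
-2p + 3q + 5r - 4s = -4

Forward elimination on [A|b]:
R2 <- R2 - (-1)*R1:  [  0  -1  -4   3  10 ]
R3 <- R3 - (-2)*R1:  [   0    1    7   -6  -22 ]
R4 <- R4 - (-1)*R1:  [  0   2  -1  -3  -2 ]
R3 <- R3 - (-1)*R2:  [   0    0    3   -3  -12 ]
R4 <- R4 - (-2)*R2:  [  0   0  -9   3  18 ]
R4 <- R4 - (-3)*R3:  [   0    0    0   -6  -18 ]
Row echelon form:
[ 2  -1  -6   1  |    2 ]
[ 0  -1  -4   3  |   10 ]
[ 0   0   3  -3  |  -12 ]
[ 0   0   0  -6  |  -18 ]
Back-substitution:
s = (-18) / -6 = 3
r = (-12 - (-3)*(3)) / 3 = -1
q = (10 - (-4)*(-1) - (3)*(3)) / -1 = 3
p = (2 - (-1)*(3) - (-6)*(-1) - (1)*(3)) / 2 = -2

(-2, 3, -1, 3)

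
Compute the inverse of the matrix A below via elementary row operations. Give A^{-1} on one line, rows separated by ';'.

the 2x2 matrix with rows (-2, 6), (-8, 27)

inverse = [-9/2 1; -4/3 1/3]

Gauss-Jordan on [A | I]:
R1 <- (1/-2)*R1:  [    1    -3  |  -1/2     0 ]
R2 <- R2 - (-8)*R1:  [  0   3  |  -4   1 ]
R2 <- (1/3)*R2:  [    0     1  |  -4/3   1/3 ]
R1 <- R1 - (-3)*R2:  [    1     0  |  -9/2     1 ]
Right block of [I | A^{-1}] is the inverse:
[ -9/2    1 ]
[ -4/3  1/3 ]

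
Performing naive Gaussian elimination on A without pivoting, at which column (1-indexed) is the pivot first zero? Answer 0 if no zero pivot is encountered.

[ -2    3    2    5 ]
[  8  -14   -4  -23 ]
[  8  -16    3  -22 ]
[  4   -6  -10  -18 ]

first zero-pivot column = 4

Naive forward elimination:
R2 <- R2 - (-4)*R1:  [  0  -2   4  -3 ]
R3 <- R3 - (-4)*R1:  [  0  -4  11  -2 ]
R4 <- R4 - (-2)*R1:  [  0   0  -6  -8 ]
R3 <- R3 - (2)*R2:  [ 0  0  3  4 ]
R4 <- R4 - (-2)*R3:  [ 0  0  0  0 ]
Matrix at this point:
[ -2   3  2   5 ]
[  0  -2  4  -3 ]
[  0   0  3   4 ]
[  0   0  0   0 ]
Pivot entry (4,4) in the last row is zero and there are no rows below to swap with -> zero pivot in column 4 (A is singular).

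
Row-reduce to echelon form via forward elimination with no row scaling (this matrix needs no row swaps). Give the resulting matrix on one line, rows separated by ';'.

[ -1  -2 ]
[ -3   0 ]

REF = [-1 -2; 0 6]

Forward elimination:
R2 <- R2 - (3)*R1:  [ 0  6 ]
Row echelon form:
[ -1  -2 ]
[  0   6 ]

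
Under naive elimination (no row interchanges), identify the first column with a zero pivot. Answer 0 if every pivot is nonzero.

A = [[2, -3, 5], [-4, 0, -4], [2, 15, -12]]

Naive forward elimination:
R2 <- R2 - (-2)*R1:  [  0  -6   6 ]
R3 <- R3 - (1)*R1:  [   0   18  -17 ]
R3 <- R3 - (-3)*R2:  [ 0  0  1 ]
All pivots nonzero; naive elimination completes without hitting a zero pivot.

first zero-pivot column = 0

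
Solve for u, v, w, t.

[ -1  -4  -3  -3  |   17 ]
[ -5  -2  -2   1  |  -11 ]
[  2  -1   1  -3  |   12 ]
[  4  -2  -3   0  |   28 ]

Forward elimination on [A|b]:
R2 <- R2 - (5)*R1:  [   0   18   13   16  -96 ]
R3 <- R3 - (-2)*R1:  [  0  -9  -5  -9  46 ]
R4 <- R4 - (-4)*R1:  [   0  -18  -15  -12   96 ]
R3 <- R3 - (-1/2)*R2:  [   0    0  3/2   -1   -2 ]
R4 <- R4 - (-1)*R2:  [  0   0  -2   4   0 ]
R4 <- R4 - (-4/3)*R3:  [    0     0     0   8/3  -8/3 ]
Row echelon form:
[ -1  -4   -3   -3  |    17 ]
[  0  18   13   16  |   -96 ]
[  0   0  3/2   -1  |    -2 ]
[  0   0    0  8/3  |  -8/3 ]
Back-substitution:
t = (-8/3) / (8/3) = -1
w = (-2 - (-1)*(-1)) / (3/2) = -2
v = (-96 - (13)*(-2) - (16)*(-1)) / 18 = -3
u = (17 - (-4)*(-3) - (-3)*(-2) - (-3)*(-1)) / -1 = 4

(4, -3, -2, -1)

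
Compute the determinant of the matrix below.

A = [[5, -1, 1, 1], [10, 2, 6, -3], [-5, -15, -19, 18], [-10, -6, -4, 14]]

det(A) = -120

Forward elimination:
R2 <- R2 - (2)*R1:  [  0   4   4  -5 ]
R3 <- R3 - (-1)*R1:  [   0  -16  -18   19 ]
R4 <- R4 - (-2)*R1:  [  0  -8  -2  16 ]
R3 <- R3 - (-4)*R2:  [  0   0  -2  -1 ]
R4 <- R4 - (-2)*R2:  [ 0  0  6  6 ]
R4 <- R4 - (-3)*R3:  [ 0  0  0  3 ]
Upper-triangular form:
[ 5  -1   1   1 ]
[ 0   4   4  -5 ]
[ 0   0  -2  -1 ]
[ 0   0   0   3 ]
det(A) = (-1)^0 * (5) * (4) * (-2) * (3) = -120  (0 row swaps -> sign +1)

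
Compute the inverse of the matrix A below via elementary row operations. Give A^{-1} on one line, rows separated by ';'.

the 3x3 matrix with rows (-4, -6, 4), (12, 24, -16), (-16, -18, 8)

inverse = [-1 -1/4 0; 5/3 1/3 -1/6; 7/4 1/4 -1/4]

Gauss-Jordan on [A | I]:
R1 <- (1/-4)*R1:  [    1   3/2    -1  |  -1/4     0     0 ]
R2 <- R2 - (12)*R1:  [  0   6  -4  |   3   1   0 ]
R3 <- R3 - (-16)*R1:  [  0   6  -8  |  -4   0   1 ]
R2 <- (1/6)*R2:  [    0     1  -2/3  |   1/2   1/6     0 ]
R1 <- R1 - (3/2)*R2:  [    1     0     0  |    -1  -1/4     0 ]
R3 <- R3 - (6)*R2:  [  0   0  -4  |  -7  -1   1 ]
R3 <- (1/-4)*R3:  [    0     0     1  |   7/4   1/4  -1/4 ]
R2 <- R2 - (-2/3)*R3:  [    0     1     0  |   5/3   1/3  -1/6 ]
Right block of [I | A^{-1}] is the inverse:
[  -1  -1/4     0 ]
[ 5/3   1/3  -1/6 ]
[ 7/4   1/4  -1/4 ]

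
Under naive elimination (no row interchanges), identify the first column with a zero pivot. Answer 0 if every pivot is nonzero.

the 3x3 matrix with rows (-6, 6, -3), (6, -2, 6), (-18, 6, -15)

first zero-pivot column = 0

Naive forward elimination:
R2 <- R2 - (-1)*R1:  [ 0  4  3 ]
R3 <- R3 - (3)*R1:  [   0  -12   -6 ]
R3 <- R3 - (-3)*R2:  [ 0  0  3 ]
All pivots nonzero; naive elimination completes without hitting a zero pivot.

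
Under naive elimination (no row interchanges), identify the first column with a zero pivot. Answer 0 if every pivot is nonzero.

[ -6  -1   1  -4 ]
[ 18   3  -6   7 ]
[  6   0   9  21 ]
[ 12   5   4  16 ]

Naive forward elimination:
R2 <- R2 - (-3)*R1:  [  0   0  -3  -5 ]
R3 <- R3 - (-1)*R1:  [  0  -1  10  17 ]
R4 <- R4 - (-2)*R1:  [ 0  3  6  8 ]
Matrix at this point:
[ -6  -1   1  -4 ]
[  0   0  -3  -5 ]
[  0  -1  10  17 ]
[  0   3   6   8 ]
Pivot entry (2,2) is zero but row 3 has -1 in column 2 -> naive elimination stops; a row interchange (e.g. R2 <-> R3) would be required here.

first zero-pivot column = 2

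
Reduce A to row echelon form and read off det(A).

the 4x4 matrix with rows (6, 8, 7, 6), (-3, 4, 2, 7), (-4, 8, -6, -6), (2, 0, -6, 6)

Forward elimination:
R2 <- R2 - (-1/2)*R1:  [    0     8  11/2    10 ]
R3 <- R3 - (-2/3)*R1:  [    0  40/3  -4/3    -2 ]
R4 <- R4 - (1/3)*R1:  [     0   -8/3  -25/3      4 ]
R3 <- R3 - (5/3)*R2:  [     0      0  -21/2  -56/3 ]
R4 <- R4 - (-1/3)*R2:  [     0      0  -13/2   22/3 ]
R4 <- R4 - (13/21)*R3:  [     0      0      0  170/9 ]
Upper-triangular form:
[ 6  8      7      6 ]
[ 0  8   11/2     10 ]
[ 0  0  -21/2  -56/3 ]
[ 0  0      0  170/9 ]
det(A) = (-1)^0 * (6) * (8) * (-21/2) * (170/9) = -9520  (0 row swaps -> sign +1)

det(A) = -9520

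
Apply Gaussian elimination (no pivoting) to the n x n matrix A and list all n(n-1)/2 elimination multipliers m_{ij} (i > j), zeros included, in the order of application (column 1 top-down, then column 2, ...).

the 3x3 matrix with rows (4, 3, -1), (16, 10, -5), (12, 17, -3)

multipliers: 4, 3, -4

Forward elimination:
R2 <- R2 - (4)*R1:  [  0  -2  -1 ]
R3 <- R3 - (3)*R1:  [ 0  8  0 ]
R3 <- R3 - (-4)*R2:  [  0   0  -4 ]
Multipliers (in order of application): m_{21} = 4, m_{31} = 3, m_{32} = -4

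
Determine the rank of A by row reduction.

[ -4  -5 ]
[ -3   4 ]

rank(A) = 2

Row reduction:
R2 <- R2 - (3/4)*R1:  [    0  31/4 ]
Row echelon form:
[ -4    -5 ]
[  0  31/4 ]
Nonzero rows / pivot columns: 2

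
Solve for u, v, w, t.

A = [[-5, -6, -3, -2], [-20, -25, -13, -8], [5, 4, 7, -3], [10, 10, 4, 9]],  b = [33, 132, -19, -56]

Forward elimination on [A|b]:
R2 <- R2 - (4)*R1:  [  0  -1  -1   0   0 ]
R3 <- R3 - (-1)*R1:  [  0  -2   4  -5  14 ]
R4 <- R4 - (-2)*R1:  [  0  -2  -2   5  10 ]
R3 <- R3 - (2)*R2:  [  0   0   6  -5  14 ]
R4 <- R4 - (2)*R2:  [  0   0   0   5  10 ]
Row echelon form:
[ -5  -6  -3  -2  |  33 ]
[  0  -1  -1   0  |   0 ]
[  0   0   6  -5  |  14 ]
[  0   0   0   5  |  10 ]
Back-substitution:
t = (10) / 5 = 2
w = (14 - (-5)*(2)) / 6 = 4
v = (0 - (-1)*(4)) / -1 = -4
u = (33 - (-6)*(-4) - (-3)*(4) - (-2)*(2)) / -5 = -5

(-5, -4, 4, 2)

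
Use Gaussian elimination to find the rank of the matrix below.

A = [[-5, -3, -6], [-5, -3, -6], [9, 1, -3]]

Row reduction:
R2 <- R2 - (1)*R1:  [ 0  0  0 ]
R3 <- R3 - (-9/5)*R1:  [     0  -22/5  -69/5 ]
R2 <-> R3   (pivot in column 2 was zero)
[ -5     -3     -6 ]
[  0  -22/5  -69/5 ]
[  0      0      0 ]
Row echelon form:
[ -5     -3     -6 ]
[  0  -22/5  -69/5 ]
[  0      0      0 ]
Nonzero rows / pivot columns: 2

rank(A) = 2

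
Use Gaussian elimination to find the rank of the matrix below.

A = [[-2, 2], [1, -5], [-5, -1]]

Row reduction:
R2 <- R2 - (-1/2)*R1:  [  0  -4 ]
R3 <- R3 - (5/2)*R1:  [  0  -6 ]
R3 <- R3 - (3/2)*R2:  [ 0  0 ]
Row echelon form:
[ -2   2 ]
[  0  -4 ]
[  0   0 ]
Nonzero rows / pivot columns: 2

rank(A) = 2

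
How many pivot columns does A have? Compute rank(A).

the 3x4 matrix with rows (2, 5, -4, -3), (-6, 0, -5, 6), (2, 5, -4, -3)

rank(A) = 2

Row reduction:
R2 <- R2 - (-3)*R1:  [   0   15  -17   -3 ]
R3 <- R3 - (1)*R1:  [ 0  0  0  0 ]
Row echelon form:
[ 2   5   -4  -3 ]
[ 0  15  -17  -3 ]
[ 0   0    0   0 ]
Nonzero rows / pivot columns: 2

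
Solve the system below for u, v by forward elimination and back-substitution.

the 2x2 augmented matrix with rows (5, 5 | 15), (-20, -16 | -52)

(1, 2)

Forward elimination on [A|b]:
R2 <- R2 - (-4)*R1:  [ 0  4  8 ]
Row echelon form:
[ 5  5  |  15 ]
[ 0  4  |   8 ]
Back-substitution:
v = (8) / 4 = 2
u = (15 - (5)*(2)) / 5 = 1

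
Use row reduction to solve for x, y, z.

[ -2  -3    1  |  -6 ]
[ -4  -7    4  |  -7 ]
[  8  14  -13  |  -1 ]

(3, 1, 3)

Forward elimination on [A|b]:
R2 <- R2 - (2)*R1:  [  0  -1   2   5 ]
R3 <- R3 - (-4)*R1:  [   0    2   -9  -25 ]
R3 <- R3 - (-2)*R2:  [   0    0   -5  -15 ]
Row echelon form:
[ -2  -3   1  |   -6 ]
[  0  -1   2  |    5 ]
[  0   0  -5  |  -15 ]
Back-substitution:
z = (-15) / -5 = 3
y = (5 - (2)*(3)) / -1 = 1
x = (-6 - (-3)*(1) - (1)*(3)) / -2 = 3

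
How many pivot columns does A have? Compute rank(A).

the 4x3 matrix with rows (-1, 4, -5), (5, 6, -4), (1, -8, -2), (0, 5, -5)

rank(A) = 3

Row reduction:
R2 <- R2 - (-5)*R1:  [   0   26  -29 ]
R3 <- R3 - (-1)*R1:  [  0  -4  -7 ]
R3 <- R3 - (-2/13)*R2:  [       0        0  -149/13 ]
R4 <- R4 - (5/26)*R2:  [     0      0  15/26 ]
R4 <- R4 - (-15/298)*R3:  [ 0  0  0 ]
Row echelon form:
[ -1   4       -5 ]
[  0  26      -29 ]
[  0   0  -149/13 ]
[  0   0        0 ]
Nonzero rows / pivot columns: 3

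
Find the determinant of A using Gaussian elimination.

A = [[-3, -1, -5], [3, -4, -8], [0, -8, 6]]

Forward elimination:
R2 <- R2 - (-1)*R1:  [   0   -5  -13 ]
R3 <- R3 - (8/5)*R2:  [     0      0  134/5 ]
Upper-triangular form:
[ -3  -1     -5 ]
[  0  -5    -13 ]
[  0   0  134/5 ]
det(A) = (-1)^0 * (-3) * (-5) * (134/5) = 402  (0 row swaps -> sign +1)

det(A) = 402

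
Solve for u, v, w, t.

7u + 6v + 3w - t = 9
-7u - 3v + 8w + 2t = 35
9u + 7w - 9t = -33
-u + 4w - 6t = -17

(-1, 2, 3, 5)

Forward elimination on [A|b]:
R2 <- R2 - (-1)*R1:  [  0   3  11   1  44 ]
R3 <- R3 - (9/7)*R1:  [      0   -54/7    22/7   -54/7  -312/7 ]
R4 <- R4 - (-1/7)*R1:  [      0     6/7    31/7   -43/7  -110/7 ]
R3 <- R3 - (-18/7)*R2:  [     0      0  220/7  -36/7  480/7 ]
R4 <- R4 - (2/7)*R2:  [      0       0     9/7   -45/7  -198/7 ]
R4 <- R4 - (9/220)*R3:  [       0        0        0  -342/55  -342/11 ]
Row echelon form:
[ 7  6      3       -1  |        9 ]
[ 0  3     11        1  |       44 ]
[ 0  0  220/7    -36/7  |    480/7 ]
[ 0  0      0  -342/55  |  -342/11 ]
Back-substitution:
t = (-342/11) / (-342/55) = 5
w = (480/7 - (-36/7)*(5)) / (220/7) = 3
v = (44 - (11)*(3) - (1)*(5)) / 3 = 2
u = (9 - (6)*(2) - (3)*(3) - (-1)*(5)) / 7 = -1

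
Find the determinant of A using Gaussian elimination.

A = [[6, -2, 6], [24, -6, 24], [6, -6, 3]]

det(A) = -36

Forward elimination:
R2 <- R2 - (4)*R1:  [ 0  2  0 ]
R3 <- R3 - (1)*R1:  [  0  -4  -3 ]
R3 <- R3 - (-2)*R2:  [  0   0  -3 ]
Upper-triangular form:
[ 6  -2   6 ]
[ 0   2   0 ]
[ 0   0  -3 ]
det(A) = (-1)^0 * (6) * (2) * (-3) = -36  (0 row swaps -> sign +1)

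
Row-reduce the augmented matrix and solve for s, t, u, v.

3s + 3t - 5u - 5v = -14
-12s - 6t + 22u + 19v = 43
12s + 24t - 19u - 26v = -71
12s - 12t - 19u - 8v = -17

(-4, -4, 3, -5)

Forward elimination on [A|b]:
R2 <- R2 - (-4)*R1:  [   0    6    2   -1  -13 ]
R3 <- R3 - (4)*R1:  [   0   12    1   -6  -15 ]
R4 <- R4 - (4)*R1:  [   0  -24    1   12   39 ]
R3 <- R3 - (2)*R2:  [  0   0  -3  -4  11 ]
R4 <- R4 - (-4)*R2:  [   0    0    9    8  -13 ]
R4 <- R4 - (-3)*R3:  [  0   0   0  -4  20 ]
Row echelon form:
[ 3  3  -5  -5  |  -14 ]
[ 0  6   2  -1  |  -13 ]
[ 0  0  -3  -4  |   11 ]
[ 0  0   0  -4  |   20 ]
Back-substitution:
v = (20) / -4 = -5
u = (11 - (-4)*(-5)) / -3 = 3
t = (-13 - (2)*(3) - (-1)*(-5)) / 6 = -4
s = (-14 - (3)*(-4) - (-5)*(3) - (-5)*(-5)) / 3 = -4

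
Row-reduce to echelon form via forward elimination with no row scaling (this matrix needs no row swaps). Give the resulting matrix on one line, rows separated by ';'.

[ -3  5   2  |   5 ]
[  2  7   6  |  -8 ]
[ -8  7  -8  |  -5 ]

REF = [-3 5 2 5; 0 31/3 22/3 -14/3; 0 0 -274/31 -657/31]

Forward elimination:
R2 <- R2 - (-2/3)*R1:  [     0   31/3   22/3  -14/3 ]
R3 <- R3 - (8/3)*R1:  [     0  -19/3  -40/3  -55/3 ]
R3 <- R3 - (-19/31)*R2:  [       0        0  -274/31  -657/31 ]
Row echelon form:
[ -3     5        2  |        5 ]
[  0  31/3     22/3  |    -14/3 ]
[  0     0  -274/31  |  -657/31 ]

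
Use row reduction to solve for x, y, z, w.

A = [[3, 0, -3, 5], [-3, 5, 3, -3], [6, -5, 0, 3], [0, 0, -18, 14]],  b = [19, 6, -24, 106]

(-4, 3, -2, 5)

Forward elimination on [A|b]:
R2 <- R2 - (-1)*R1:  [  0   5   0   2  25 ]
R3 <- R3 - (2)*R1:  [   0   -5    6   -7  -62 ]
R3 <- R3 - (-1)*R2:  [   0    0    6   -5  -37 ]
R4 <- R4 - (-3)*R3:  [  0   0   0  -1  -5 ]
Row echelon form:
[ 3  0  -3   5  |   19 ]
[ 0  5   0   2  |   25 ]
[ 0  0   6  -5  |  -37 ]
[ 0  0   0  -1  |   -5 ]
Back-substitution:
w = (-5) / -1 = 5
z = (-37 - (-5)*(5)) / 6 = -2
y = (25 - (2)*(5)) / 5 = 3
x = (19 - (-3)*(-2) - (5)*(5)) / 3 = -4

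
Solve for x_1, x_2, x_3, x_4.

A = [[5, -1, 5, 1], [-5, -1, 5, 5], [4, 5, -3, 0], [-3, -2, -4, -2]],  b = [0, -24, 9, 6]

(2, -1, -2, -1)

Forward elimination on [A|b]:
R2 <- R2 - (-1)*R1:  [   0   -2   10    6  -24 ]
R3 <- R3 - (4/5)*R1:  [    0  29/5    -7  -4/5     9 ]
R4 <- R4 - (-3/5)*R1:  [     0  -13/5     -1   -7/5      6 ]
R3 <- R3 - (-29/10)*R2:  [      0       0      22    83/5  -303/5 ]
R4 <- R4 - (13/10)*R2:  [     0      0    -14  -46/5  186/5 ]
R4 <- R4 - (-7/11)*R3:  [      0       0       0   15/11  -15/11 ]
Row echelon form:
[ 5  -1   5      1  |       0 ]
[ 0  -2  10      6  |     -24 ]
[ 0   0  22   83/5  |  -303/5 ]
[ 0   0   0  15/11  |  -15/11 ]
Back-substitution:
x_4 = (-15/11) / (15/11) = -1
x_3 = (-303/5 - (83/5)*(-1)) / 22 = -2
x_2 = (-24 - (10)*(-2) - (6)*(-1)) / -2 = -1
x_1 = (0 - (-1)*(-1) - (5)*(-2) - (1)*(-1)) / 5 = 2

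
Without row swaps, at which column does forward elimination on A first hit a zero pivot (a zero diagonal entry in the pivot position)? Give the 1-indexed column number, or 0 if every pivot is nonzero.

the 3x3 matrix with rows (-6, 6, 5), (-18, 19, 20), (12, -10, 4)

first zero-pivot column = 0

Naive forward elimination:
R2 <- R2 - (3)*R1:  [ 0  1  5 ]
R3 <- R3 - (-2)*R1:  [  0   2  14 ]
R3 <- R3 - (2)*R2:  [ 0  0  4 ]
All pivots nonzero; naive elimination completes without hitting a zero pivot.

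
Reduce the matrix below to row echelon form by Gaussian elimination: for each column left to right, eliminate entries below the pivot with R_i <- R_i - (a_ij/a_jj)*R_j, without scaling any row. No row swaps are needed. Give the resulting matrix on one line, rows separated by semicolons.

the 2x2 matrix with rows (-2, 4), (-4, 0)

REF = [-2 4; 0 -8]

Forward elimination:
R2 <- R2 - (2)*R1:  [  0  -8 ]
Row echelon form:
[ -2   4 ]
[  0  -8 ]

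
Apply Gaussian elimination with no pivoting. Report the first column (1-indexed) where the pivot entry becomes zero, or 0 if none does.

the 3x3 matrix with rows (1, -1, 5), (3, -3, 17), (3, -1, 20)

Naive forward elimination:
R2 <- R2 - (3)*R1:  [ 0  0  2 ]
R3 <- R3 - (3)*R1:  [ 0  2  5 ]
Matrix at this point:
[ 1  -1  5 ]
[ 0   0  2 ]
[ 0   2  5 ]
Pivot entry (2,2) is zero but row 3 has 2 in column 2 -> naive elimination stops; a row interchange (e.g. R2 <-> R3) would be required here.

first zero-pivot column = 2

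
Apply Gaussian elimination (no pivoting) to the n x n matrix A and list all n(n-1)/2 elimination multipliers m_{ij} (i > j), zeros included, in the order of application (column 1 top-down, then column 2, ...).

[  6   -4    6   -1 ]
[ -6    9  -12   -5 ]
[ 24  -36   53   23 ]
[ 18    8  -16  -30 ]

Forward elimination:
R2 <- R2 - (-1)*R1:  [  0   5  -6  -6 ]
R3 <- R3 - (4)*R1:  [   0  -20   29   27 ]
R4 <- R4 - (3)*R1:  [   0   20  -34  -27 ]
R3 <- R3 - (-4)*R2:  [ 0  0  5  3 ]
R4 <- R4 - (4)*R2:  [   0    0  -10   -3 ]
R4 <- R4 - (-2)*R3:  [ 0  0  0  3 ]
Multipliers (in order of application): m_{21} = -1, m_{31} = 4, m_{41} = 3, m_{32} = -4, m_{42} = 4, m_{43} = -2

multipliers: -1, 4, 3, -4, 4, -2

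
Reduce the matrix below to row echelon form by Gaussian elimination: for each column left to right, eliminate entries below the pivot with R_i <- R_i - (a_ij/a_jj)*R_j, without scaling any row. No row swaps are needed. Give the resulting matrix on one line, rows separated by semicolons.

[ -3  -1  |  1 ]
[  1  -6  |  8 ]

REF = [-3 -1 1; 0 -19/3 25/3]

Forward elimination:
R2 <- R2 - (-1/3)*R1:  [     0  -19/3   25/3 ]
Row echelon form:
[ -3     -1  |     1 ]
[  0  -19/3  |  25/3 ]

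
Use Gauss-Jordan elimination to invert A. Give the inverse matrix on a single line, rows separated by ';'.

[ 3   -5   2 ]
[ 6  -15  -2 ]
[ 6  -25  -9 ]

Gauss-Jordan on [A | I]:
R1 <- (1/3)*R1:  [    1  -5/3   2/3  |   1/3     0     0 ]
R2 <- R2 - (6)*R1:  [  0  -5  -6  |  -2   1   0 ]
R3 <- R3 - (6)*R1:  [   0  -15  -13  |   -2    0    1 ]
R2 <- (1/-5)*R2:  [    0     1   6/5  |   2/5  -1/5     0 ]
R1 <- R1 - (-5/3)*R2:  [    1     0   8/3  |     1  -1/3     0 ]
R3 <- R3 - (-15)*R2:  [  0   0   5  |   4  -3   1 ]
R3 <- (1/5)*R3:  [    0     0     1  |   4/5  -3/5   1/5 ]
R1 <- R1 - (8/3)*R3:  [      1       0       0  |  -17/15   19/15   -8/15 ]
R2 <- R2 - (6/5)*R3:  [      0       1       0  |  -14/25   13/25   -6/25 ]
Right block of [I | A^{-1}] is the inverse:
[ -17/15  19/15  -8/15 ]
[ -14/25  13/25  -6/25 ]
[    4/5   -3/5    1/5 ]

inverse = [-17/15 19/15 -8/15; -14/25 13/25 -6/25; 4/5 -3/5 1/5]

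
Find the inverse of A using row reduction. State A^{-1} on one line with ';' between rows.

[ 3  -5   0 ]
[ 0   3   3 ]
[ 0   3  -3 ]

inverse = [1/3 5/18 5/18; 0 1/6 1/6; 0 1/6 -1/6]

Gauss-Jordan on [A | I]:
R1 <- (1/3)*R1:  [    1  -5/3     0  |   1/3     0     0 ]
R2 <- (1/3)*R2:  [   0    1    1  |    0  1/3    0 ]
R1 <- R1 - (-5/3)*R2:  [   1    0  5/3  |  1/3  5/9    0 ]
R3 <- R3 - (3)*R2:  [  0   0  -6  |   0  -1   1 ]
R3 <- (1/-6)*R3:  [    0     0     1  |     0   1/6  -1/6 ]
R1 <- R1 - (5/3)*R3:  [    1     0     0  |   1/3  5/18  5/18 ]
R2 <- R2 - (1)*R3:  [   0    1    0  |    0  1/6  1/6 ]
Right block of [I | A^{-1}] is the inverse:
[ 1/3  5/18  5/18 ]
[   0   1/6   1/6 ]
[   0   1/6  -1/6 ]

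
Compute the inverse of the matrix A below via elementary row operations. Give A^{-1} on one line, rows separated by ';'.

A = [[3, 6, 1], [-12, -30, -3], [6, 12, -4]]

Gauss-Jordan on [A | I]:
R1 <- (1/3)*R1:  [   1    2  1/3  |  1/3    0    0 ]
R2 <- R2 - (-12)*R1:  [  0  -6   1  |   4   1   0 ]
R3 <- R3 - (6)*R1:  [  0   0  -6  |  -2   0   1 ]
R2 <- (1/-6)*R2:  [    0     1  -1/6  |  -2/3  -1/6     0 ]
R1 <- R1 - (2)*R2:  [   1    0  2/3  |  5/3  1/3    0 ]
R3 <- (1/-6)*R3:  [    0     0     1  |   1/3     0  -1/6 ]
R1 <- R1 - (2/3)*R3:  [    1     0     0  |  13/9   1/3   1/9 ]
R2 <- R2 - (-1/6)*R3:  [      0       1       0  |  -11/18    -1/6   -1/36 ]
Right block of [I | A^{-1}] is the inverse:
[   13/9   1/3    1/9 ]
[ -11/18  -1/6  -1/36 ]
[    1/3     0   -1/6 ]

inverse = [13/9 1/3 1/9; -11/18 -1/6 -1/36; 1/3 0 -1/6]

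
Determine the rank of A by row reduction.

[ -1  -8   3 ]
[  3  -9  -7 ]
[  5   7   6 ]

Row reduction:
R2 <- R2 - (-3)*R1:  [   0  -33    2 ]
R3 <- R3 - (-5)*R1:  [   0  -33   21 ]
R3 <- R3 - (1)*R2:  [  0   0  19 ]
Row echelon form:
[ -1   -8   3 ]
[  0  -33   2 ]
[  0    0  19 ]
Nonzero rows / pivot columns: 3

rank(A) = 3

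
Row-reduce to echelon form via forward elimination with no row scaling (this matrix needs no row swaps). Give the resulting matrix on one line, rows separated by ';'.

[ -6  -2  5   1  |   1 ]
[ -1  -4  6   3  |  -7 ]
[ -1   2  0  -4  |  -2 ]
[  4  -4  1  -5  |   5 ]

REF = [-6 -2 5 1 1; 0 -11/3 31/6 17/6 -43/6; 0 0 27/11 -26/11 -74/11; 0 0 0 -311/27 199/27]

Forward elimination:
R2 <- R2 - (1/6)*R1:  [     0  -11/3   31/6   17/6  -43/6 ]
R3 <- R3 - (1/6)*R1:  [     0    7/3   -5/6  -25/6  -13/6 ]
R4 <- R4 - (-2/3)*R1:  [     0  -16/3   13/3  -13/3   17/3 ]
R3 <- R3 - (-7/11)*R2:  [      0       0   27/11  -26/11  -74/11 ]
R4 <- R4 - (16/11)*R2:  [      0       0  -35/11  -93/11  177/11 ]
R4 <- R4 - (-35/27)*R3:  [       0        0        0  -311/27   199/27 ]
Row echelon form:
[ -6     -2      5        1  |       1 ]
[  0  -11/3   31/6     17/6  |   -43/6 ]
[  0      0  27/11   -26/11  |  -74/11 ]
[  0      0      0  -311/27  |  199/27 ]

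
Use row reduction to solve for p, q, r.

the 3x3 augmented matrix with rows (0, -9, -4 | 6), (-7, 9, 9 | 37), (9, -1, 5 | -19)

Forward elimination on [A|b]:
R1 <-> R2   (pivot in column 1 was zero)
[ -7   9   9   37 ]
[  0  -9  -4    6 ]
[  9  -1   5  -19 ]
R3 <- R3 - (-9/7)*R1:  [     0   74/7  116/7  200/7 ]
R3 <- R3 - (-74/63)*R2:  [      0       0  748/63  748/21 ]
Row echelon form:
[ -7   9       9  |      37 ]
[  0  -9      -4  |       6 ]
[  0   0  748/63  |  748/21 ]
Back-substitution:
r = (748/21) / (748/63) = 3
q = (6 - (-4)*(3)) / -9 = -2
p = (37 - (9)*(-2) - (9)*(3)) / -7 = -4

(-4, -2, 3)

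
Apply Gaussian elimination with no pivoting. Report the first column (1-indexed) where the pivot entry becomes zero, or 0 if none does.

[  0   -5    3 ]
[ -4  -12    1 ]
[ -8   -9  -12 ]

Naive forward elimination:
Pivot entry (1,1) is zero but row 2 has -4 in column 1 -> naive elimination stops; a row interchange (e.g. R1 <-> R2) would be required here.

first zero-pivot column = 1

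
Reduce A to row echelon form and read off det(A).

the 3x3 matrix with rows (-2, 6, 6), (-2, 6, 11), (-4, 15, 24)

det(A) = 30

Forward elimination:
R2 <- R2 - (1)*R1:  [ 0  0  5 ]
R3 <- R3 - (2)*R1:  [  0   3  12 ]
R2 <-> R3   (pivot in column 2 was zero)
[ -2  6   6 ]
[  0  3  12 ]
[  0  0   5 ]
Upper-triangular form:
[ -2  6   6 ]
[  0  3  12 ]
[  0  0   5 ]
det(A) = (-1)^1 * (-2) * (3) * (5) = 30  (1 row swap -> sign -1)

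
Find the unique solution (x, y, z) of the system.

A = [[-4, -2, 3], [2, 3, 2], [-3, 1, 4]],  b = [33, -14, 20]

(-4, -4, 3)

Forward elimination on [A|b]:
R2 <- R2 - (-1/2)*R1:  [   0    2  7/2  5/2 ]
R3 <- R3 - (3/4)*R1:  [     0    5/2    7/4  -19/4 ]
R3 <- R3 - (5/4)*R2:  [     0      0  -21/8  -63/8 ]
Row echelon form:
[ -4  -2      3  |     33 ]
[  0   2    7/2  |    5/2 ]
[  0   0  -21/8  |  -63/8 ]
Back-substitution:
z = (-63/8) / (-21/8) = 3
y = (5/2 - (7/2)*(3)) / 2 = -4
x = (33 - (-2)*(-4) - (3)*(3)) / -4 = -4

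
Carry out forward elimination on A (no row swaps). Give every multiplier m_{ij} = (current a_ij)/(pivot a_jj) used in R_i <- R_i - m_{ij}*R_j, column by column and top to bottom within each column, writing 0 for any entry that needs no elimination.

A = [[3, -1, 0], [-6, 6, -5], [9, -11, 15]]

Forward elimination:
R2 <- R2 - (-2)*R1:  [  0   4  -5 ]
R3 <- R3 - (3)*R1:  [  0  -8  15 ]
R3 <- R3 - (-2)*R2:  [ 0  0  5 ]
Multipliers (in order of application): m_{21} = -2, m_{31} = 3, m_{32} = -2

multipliers: -2, 3, -2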